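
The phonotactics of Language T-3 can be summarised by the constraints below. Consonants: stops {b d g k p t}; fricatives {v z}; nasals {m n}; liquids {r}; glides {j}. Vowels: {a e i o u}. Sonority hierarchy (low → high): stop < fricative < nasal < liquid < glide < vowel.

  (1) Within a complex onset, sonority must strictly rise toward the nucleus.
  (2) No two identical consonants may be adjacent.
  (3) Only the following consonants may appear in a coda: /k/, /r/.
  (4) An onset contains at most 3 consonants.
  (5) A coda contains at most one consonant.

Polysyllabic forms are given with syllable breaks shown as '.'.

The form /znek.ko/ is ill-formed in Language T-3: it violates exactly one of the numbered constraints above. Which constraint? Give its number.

/znek.ko/: adjacent identical consonants /kk/.
This is a violation of constraint 2: "No two identical consonants may be adjacent."
The remaining constraints (1, 3, 4, 5) are satisfied.

2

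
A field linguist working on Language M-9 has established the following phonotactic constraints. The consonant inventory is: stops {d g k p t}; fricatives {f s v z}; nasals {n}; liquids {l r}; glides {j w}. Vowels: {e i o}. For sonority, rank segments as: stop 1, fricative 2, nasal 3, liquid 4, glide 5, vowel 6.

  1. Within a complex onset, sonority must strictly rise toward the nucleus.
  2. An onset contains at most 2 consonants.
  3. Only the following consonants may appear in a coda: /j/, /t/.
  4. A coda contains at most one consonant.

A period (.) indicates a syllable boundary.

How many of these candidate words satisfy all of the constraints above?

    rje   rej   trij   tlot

4

rje — σ1 onset /rj/ (4→5 rises), coda /∅/ ok → well-formed
rej — σ1 onset /r/, coda /j/ ok → well-formed
trij — σ1 onset /tr/ (1→4 rises), coda /j/ ok → well-formed
tlot — σ1 onset /tl/ (1→4 rises), coda /t/ ok → well-formed
Well-formed: rje, rej, trij, tlot → 4.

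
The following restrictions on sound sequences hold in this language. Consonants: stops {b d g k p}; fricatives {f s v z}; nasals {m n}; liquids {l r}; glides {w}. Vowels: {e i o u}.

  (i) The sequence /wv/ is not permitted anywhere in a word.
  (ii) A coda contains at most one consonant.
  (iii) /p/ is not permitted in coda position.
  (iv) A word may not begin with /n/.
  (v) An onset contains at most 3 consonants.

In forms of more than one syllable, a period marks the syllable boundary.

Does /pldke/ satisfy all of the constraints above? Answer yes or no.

no

/pldke/ — violates constraint (v): syllable 1 onset /pldk/ has 4 consonants (> 3) → not permitted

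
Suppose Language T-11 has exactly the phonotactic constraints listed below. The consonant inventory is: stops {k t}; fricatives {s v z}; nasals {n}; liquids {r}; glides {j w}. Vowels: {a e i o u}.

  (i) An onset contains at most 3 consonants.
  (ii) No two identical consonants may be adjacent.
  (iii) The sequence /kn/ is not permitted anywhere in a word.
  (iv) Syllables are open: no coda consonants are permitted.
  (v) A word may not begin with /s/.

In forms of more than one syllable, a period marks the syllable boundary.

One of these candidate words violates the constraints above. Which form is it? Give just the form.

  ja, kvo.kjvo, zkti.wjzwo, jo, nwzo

ja — σ1 onset /j/, coda /∅/ ok → phonotactically legal
kvo.kjvo — σ1 onset /kv/ (2C), coda /∅/ ok; σ2 onset /kjv/ (3C), coda /∅/ ok → phonotactically legal
zkti.wjzwo — violates constraint (i): syllable 2 onset /wjzw/ has 4 consonants (> 3) → phonotactically illegal
jo — σ1 onset /j/, coda /∅/ ok → phonotactically legal
nwzo — σ1 onset /nwz/ (3C), coda /∅/ ok → phonotactically legal

zkti.wjzwo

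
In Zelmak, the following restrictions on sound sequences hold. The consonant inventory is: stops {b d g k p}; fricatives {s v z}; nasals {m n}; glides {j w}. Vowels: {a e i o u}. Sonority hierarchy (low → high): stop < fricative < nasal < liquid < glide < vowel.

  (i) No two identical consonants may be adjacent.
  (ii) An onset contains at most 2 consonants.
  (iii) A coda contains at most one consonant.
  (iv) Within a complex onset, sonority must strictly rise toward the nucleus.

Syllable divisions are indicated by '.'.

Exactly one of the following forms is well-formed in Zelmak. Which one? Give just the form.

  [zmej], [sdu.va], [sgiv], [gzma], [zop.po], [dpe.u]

[zmej]

[zmej] — σ1 onset /zm/ (2→3 rises), coda /j/ ok → well-formed
[sdu.va] — violates constraint (iv): syllable 1 onset /sd/: /s/ (fricative, 2) → /d/ (stop, 1) does not rise → ill-formed
[sgiv] — violates constraint (iv): syllable 1 onset /sg/: /s/ (fricative, 2) → /g/ (stop, 1) does not rise → ill-formed
[gzma] — violates constraint (ii): syllable 1 onset /gzm/ has 3 consonants (> 2) → ill-formed
[zop.po] — violates constraint (i): adjacent identical consonants /pp/ → ill-formed
[dpe.u] — violates constraint (iv): syllable 1 onset /dp/: /d/ (stop, 1) → /p/ (stop, 1) does not rise → ill-formed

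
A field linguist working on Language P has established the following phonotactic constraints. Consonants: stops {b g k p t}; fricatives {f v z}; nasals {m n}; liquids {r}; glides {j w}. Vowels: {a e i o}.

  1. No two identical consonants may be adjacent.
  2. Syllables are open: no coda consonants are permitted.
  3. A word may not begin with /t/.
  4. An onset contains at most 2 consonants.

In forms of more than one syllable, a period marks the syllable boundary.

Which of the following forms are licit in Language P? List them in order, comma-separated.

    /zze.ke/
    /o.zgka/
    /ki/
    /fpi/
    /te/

/zze.ke/ — violates constraint 1: adjacent identical consonants /zz/ → illicit
/o.zgka/ — violates constraint 4: syllable 2 onset /zgk/ has 3 consonants (> 2) → illicit
/ki/ — σ1 onset /k/, coda /∅/ ok → licit
/fpi/ — σ1 onset /fp/ (2C), coda /∅/ ok → licit
/te/ — violates constraint 3: word begins with /t/ → illicit

/ki/, /fpi/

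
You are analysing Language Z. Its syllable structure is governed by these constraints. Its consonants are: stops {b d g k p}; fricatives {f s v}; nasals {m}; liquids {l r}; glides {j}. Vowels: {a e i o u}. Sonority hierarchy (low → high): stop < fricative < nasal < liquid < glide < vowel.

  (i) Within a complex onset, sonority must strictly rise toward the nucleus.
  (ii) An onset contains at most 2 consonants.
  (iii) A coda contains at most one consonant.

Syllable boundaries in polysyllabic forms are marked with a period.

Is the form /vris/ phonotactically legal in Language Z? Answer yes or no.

/vris/ — σ1 onset /vr/ (2→4 rises), coda /s/ ok → phonotactically legal

yes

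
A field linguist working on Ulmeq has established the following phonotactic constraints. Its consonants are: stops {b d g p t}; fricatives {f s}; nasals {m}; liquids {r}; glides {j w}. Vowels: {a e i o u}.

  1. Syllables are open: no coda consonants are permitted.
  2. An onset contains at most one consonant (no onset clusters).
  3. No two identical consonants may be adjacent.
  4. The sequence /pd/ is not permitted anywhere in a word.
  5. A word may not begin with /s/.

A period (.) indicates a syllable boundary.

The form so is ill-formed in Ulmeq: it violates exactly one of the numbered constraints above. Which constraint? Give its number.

so: word begins with /s/.
This is a violation of constraint 5: "A word may not begin with /s/."
The remaining constraints (1, 2, 3, 4) are satisfied.

5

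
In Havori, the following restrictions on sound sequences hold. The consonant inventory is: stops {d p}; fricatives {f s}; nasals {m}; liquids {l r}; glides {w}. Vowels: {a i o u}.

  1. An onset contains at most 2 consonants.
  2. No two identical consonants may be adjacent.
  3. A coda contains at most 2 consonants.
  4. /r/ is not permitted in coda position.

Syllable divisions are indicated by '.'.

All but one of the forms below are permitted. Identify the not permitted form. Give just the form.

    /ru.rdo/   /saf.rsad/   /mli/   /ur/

/ur/

/ru.rdo/ — σ1 onset /r/, coda /∅/ ok; σ2 onset /rd/ (2C), coda /∅/ ok → permitted
/saf.rsad/ — σ1 onset /s/, coda /f/ ok; σ2 onset /rs/ (2C), coda /d/ ok → permitted
/mli/ — σ1 onset /ml/ (2C), coda /∅/ ok → permitted
/ur/ — violates constraint 4: syllable 1 coda contains /r/ → not permitted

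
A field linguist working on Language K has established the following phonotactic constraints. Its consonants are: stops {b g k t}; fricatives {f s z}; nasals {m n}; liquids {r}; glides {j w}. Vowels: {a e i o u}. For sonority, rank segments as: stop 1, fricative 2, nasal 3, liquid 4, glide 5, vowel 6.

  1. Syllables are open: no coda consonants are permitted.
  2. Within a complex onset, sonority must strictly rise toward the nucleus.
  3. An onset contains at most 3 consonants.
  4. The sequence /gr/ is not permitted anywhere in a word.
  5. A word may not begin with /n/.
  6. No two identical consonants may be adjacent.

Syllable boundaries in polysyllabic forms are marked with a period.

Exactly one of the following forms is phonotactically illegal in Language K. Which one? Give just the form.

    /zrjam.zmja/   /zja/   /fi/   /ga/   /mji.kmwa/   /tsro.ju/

/zrjam.zmja/

/zrjam.zmja/ — violates constraint 1: syllable 1 coda /m/ has 1 consonant (> 0) → phonotactically illegal
/zja/ — σ1 onset /zj/ (2→5 rises), coda /∅/ ok → phonotactically legal
/fi/ — σ1 onset /f/, coda /∅/ ok → phonotactically legal
/ga/ — σ1 onset /g/, coda /∅/ ok → phonotactically legal
/mji.kmwa/ — σ1 onset /mj/ (3→5 rises), coda /∅/ ok; σ2 onset /kmw/ (1→3→5 rises), coda /∅/ ok → phonotactically legal
/tsro.ju/ — σ1 onset /tsr/ (1→2→4 rises), coda /∅/ ok; σ2 onset /j/, coda /∅/ ok → phonotactically legal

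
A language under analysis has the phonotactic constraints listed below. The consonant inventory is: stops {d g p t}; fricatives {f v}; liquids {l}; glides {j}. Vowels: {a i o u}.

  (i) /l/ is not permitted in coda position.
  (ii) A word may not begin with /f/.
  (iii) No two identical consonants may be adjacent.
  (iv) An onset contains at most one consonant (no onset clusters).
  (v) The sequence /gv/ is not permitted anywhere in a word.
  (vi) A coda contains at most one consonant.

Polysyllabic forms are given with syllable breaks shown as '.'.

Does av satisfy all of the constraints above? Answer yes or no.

yes

av — σ1 onset /∅/, coda /v/ ok → well-formed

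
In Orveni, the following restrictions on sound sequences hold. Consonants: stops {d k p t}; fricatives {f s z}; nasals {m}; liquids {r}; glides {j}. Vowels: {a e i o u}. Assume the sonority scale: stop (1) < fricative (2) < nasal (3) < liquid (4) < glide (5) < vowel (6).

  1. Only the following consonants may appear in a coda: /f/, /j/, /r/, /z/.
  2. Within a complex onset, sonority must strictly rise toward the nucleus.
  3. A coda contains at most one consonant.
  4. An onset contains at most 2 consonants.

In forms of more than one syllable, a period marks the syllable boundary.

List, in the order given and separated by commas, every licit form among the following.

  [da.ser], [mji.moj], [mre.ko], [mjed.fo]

[da.ser] — σ1 onset /d/, coda /∅/ ok; σ2 onset /s/, coda /r/ ok → licit
[mji.moj] — σ1 onset /mj/ (3→5 rises), coda /∅/ ok; σ2 onset /m/, coda /j/ ok → licit
[mre.ko] — σ1 onset /mr/ (3→4 rises), coda /∅/ ok; σ2 onset /k/, coda /∅/ ok → licit
[mjed.fo] — violates constraint 1: syllable 1 coda contains /d/, which is not a licensed coda consonant → illicit

[da.ser], [mji.moj], [mre.ko]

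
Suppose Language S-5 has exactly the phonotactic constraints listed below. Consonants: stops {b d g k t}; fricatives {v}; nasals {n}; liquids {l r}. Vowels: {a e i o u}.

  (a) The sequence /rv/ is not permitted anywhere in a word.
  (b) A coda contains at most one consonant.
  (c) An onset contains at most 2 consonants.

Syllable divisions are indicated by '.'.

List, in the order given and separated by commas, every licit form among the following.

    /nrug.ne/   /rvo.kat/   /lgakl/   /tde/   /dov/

/nrug.ne/, /tde/, /dov/

/nrug.ne/ — σ1 onset /nr/ (2C), coda /g/ ok; σ2 onset /n/, coda /∅/ ok → licit
/rvo.kat/ — violates constraint (a): contains banned sequence /rv/ → illicit
/lgakl/ — violates constraint (b): syllable 1 coda /kl/ has 2 consonants (> 1) → illicit
/tde/ — σ1 onset /td/ (2C), coda /∅/ ok → licit
/dov/ — σ1 onset /d/, coda /v/ ok → licit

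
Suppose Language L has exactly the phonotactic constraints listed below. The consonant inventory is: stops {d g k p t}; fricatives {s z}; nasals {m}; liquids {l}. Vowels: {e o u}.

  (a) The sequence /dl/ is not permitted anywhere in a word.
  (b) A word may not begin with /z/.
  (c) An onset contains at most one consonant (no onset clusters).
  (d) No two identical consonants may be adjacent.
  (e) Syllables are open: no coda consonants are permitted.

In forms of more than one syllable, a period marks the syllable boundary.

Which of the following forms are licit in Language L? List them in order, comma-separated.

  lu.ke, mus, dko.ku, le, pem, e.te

lu.ke — σ1 onset /l/, coda /∅/ ok; σ2 onset /k/, coda /∅/ ok → licit
mus — violates constraint (e): syllable 1 coda /s/ has 1 consonant (> 0) → illicit
dko.ku — violates constraint (c): syllable 1 onset /dk/ has 2 consonants (> 1) → illicit
le — σ1 onset /l/, coda /∅/ ok → licit
pem — violates constraint (e): syllable 1 coda /m/ has 1 consonant (> 0) → illicit
e.te — σ1 onset /∅/, coda /∅/ ok; σ2 onset /t/, coda /∅/ ok → licit

lu.ke, le, e.te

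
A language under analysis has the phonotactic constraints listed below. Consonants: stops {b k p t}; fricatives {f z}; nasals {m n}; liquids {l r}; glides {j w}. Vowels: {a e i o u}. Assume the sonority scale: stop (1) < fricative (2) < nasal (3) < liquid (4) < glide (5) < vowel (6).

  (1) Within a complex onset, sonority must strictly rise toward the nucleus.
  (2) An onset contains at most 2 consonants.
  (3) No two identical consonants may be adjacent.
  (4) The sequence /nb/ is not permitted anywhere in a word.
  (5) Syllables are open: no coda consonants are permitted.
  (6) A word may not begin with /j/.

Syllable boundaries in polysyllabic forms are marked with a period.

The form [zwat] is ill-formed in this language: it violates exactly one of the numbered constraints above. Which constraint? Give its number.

[zwat]: syllable 1 coda /t/ has 1 consonant (> 0).
This is a violation of constraint 5: "Syllables are open: no coda consonants are permitted."
The remaining constraints (1, 2, 3, 4, 6) are satisfied.

5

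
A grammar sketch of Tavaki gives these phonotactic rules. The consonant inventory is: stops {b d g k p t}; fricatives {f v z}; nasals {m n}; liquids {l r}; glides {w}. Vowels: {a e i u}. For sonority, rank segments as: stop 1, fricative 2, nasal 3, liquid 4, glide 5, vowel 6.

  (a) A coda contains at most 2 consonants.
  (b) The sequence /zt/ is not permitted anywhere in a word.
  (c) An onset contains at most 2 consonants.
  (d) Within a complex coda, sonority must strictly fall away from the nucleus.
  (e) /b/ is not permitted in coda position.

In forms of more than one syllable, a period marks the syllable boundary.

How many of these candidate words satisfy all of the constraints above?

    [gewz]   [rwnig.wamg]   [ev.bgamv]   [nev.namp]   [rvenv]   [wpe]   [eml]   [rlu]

[gewz] — σ1 onset /g/, coda /wz/ (5→2 falls) ok → permitted
[rwnig.wamg] — violates constraint (c): syllable 1 onset /rwn/ has 3 consonants (> 2) → not permitted
[ev.bgamv] — σ1 onset /∅/, coda /v/ ok; σ2 onset /bg/ (2C), coda /mv/ (3→2 falls) ok → permitted
[nev.namp] — σ1 onset /n/, coda /v/ ok; σ2 onset /n/, coda /mp/ (3→1 falls) ok → permitted
[rvenv] — σ1 onset /rv/ (2C), coda /nv/ (3→2 falls) ok → permitted
[wpe] — σ1 onset /wp/ (2C), coda /∅/ ok → permitted
[eml] — violates constraint (d): syllable 1 coda /ml/: /m/ (nasal, 3) → /l/ (liquid, 4) does not fall → not permitted
[rlu] — σ1 onset /rl/ (2C), coda /∅/ ok → permitted
Permitted: [gewz], [ev.bgamv], [nev.namp], [rvenv], [wpe], [rlu] → 6.

6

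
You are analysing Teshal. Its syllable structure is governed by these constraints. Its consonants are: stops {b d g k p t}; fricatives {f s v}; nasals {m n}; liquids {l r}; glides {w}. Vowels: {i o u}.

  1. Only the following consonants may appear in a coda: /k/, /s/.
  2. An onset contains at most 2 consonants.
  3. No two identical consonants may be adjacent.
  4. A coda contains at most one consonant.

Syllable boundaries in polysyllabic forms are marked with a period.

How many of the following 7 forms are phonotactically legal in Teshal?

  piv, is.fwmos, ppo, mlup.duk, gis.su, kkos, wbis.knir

0

piv — violates constraint 1: syllable 1 coda contains /v/, which is not a licensed coda consonant → phonotactically illegal
is.fwmos — violates constraint 2: syllable 2 onset /fwm/ has 3 consonants (> 2) → phonotactically illegal
ppo — violates constraint 3: adjacent identical consonants /pp/ → phonotactically illegal
mlup.duk — violates constraint 1: syllable 1 coda contains /p/, which is not a licensed coda consonant → phonotactically illegal
gis.su — violates constraint 3: adjacent identical consonants /ss/ → phonotactically illegal
kkos — violates constraint 3: adjacent identical consonants /kk/ → phonotactically illegal
wbis.knir — violates constraint 1: syllable 2 coda contains /r/, which is not a licensed coda consonant → phonotactically illegal
No form is phonotactically legal → 0.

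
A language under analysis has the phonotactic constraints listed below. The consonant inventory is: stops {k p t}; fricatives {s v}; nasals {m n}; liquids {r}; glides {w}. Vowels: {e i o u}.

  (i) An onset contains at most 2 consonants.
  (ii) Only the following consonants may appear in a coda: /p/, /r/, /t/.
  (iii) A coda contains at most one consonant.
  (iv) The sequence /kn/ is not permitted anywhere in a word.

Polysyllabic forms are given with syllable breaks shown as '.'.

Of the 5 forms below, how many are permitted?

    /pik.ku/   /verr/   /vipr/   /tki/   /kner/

1

/pik.ku/ — violates constraint (ii): syllable 1 coda contains /k/, which is not a licensed coda consonant → not permitted
/verr/ — violates constraint (iii): syllable 1 coda /rr/ has 2 consonants (> 1) → not permitted
/vipr/ — violates constraint (iii): syllable 1 coda /pr/ has 2 consonants (> 1) → not permitted
/tki/ — σ1 onset /tk/ (2C), coda /∅/ ok → permitted
/kner/ — violates constraint (iv): contains banned sequence /kn/ → not permitted
Permitted: /tki/ → 1.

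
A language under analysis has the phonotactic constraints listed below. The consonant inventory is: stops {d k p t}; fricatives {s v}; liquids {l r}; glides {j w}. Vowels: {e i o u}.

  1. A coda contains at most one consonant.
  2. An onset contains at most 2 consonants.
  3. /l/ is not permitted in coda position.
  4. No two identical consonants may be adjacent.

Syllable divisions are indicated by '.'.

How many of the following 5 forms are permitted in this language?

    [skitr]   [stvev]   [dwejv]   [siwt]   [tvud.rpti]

[skitr] — violates constraint 1: syllable 1 coda /tr/ has 2 consonants (> 1) → not permitted
[stvev] — violates constraint 2: syllable 1 onset /stv/ has 3 consonants (> 2) → not permitted
[dwejv] — violates constraint 1: syllable 1 coda /jv/ has 2 consonants (> 1) → not permitted
[siwt] — violates constraint 1: syllable 1 coda /wt/ has 2 consonants (> 1) → not permitted
[tvud.rpti] — violates constraint 2: syllable 2 onset /rpt/ has 3 consonants (> 2) → not permitted
No form is permitted → 0.

0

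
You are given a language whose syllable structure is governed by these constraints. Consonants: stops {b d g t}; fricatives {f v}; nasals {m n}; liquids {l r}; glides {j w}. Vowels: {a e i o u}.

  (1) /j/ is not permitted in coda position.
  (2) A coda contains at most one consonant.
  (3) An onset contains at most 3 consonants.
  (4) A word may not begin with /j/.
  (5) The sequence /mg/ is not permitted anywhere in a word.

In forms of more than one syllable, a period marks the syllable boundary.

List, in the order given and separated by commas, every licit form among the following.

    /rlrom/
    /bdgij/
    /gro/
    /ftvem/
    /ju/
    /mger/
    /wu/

/rlrom/ — σ1 onset /rlr/ (3C), coda /m/ ok → licit
/bdgij/ — violates constraint 1: syllable 1 coda contains /j/ → illicit
/gro/ — σ1 onset /gr/ (2C), coda /∅/ ok → licit
/ftvem/ — σ1 onset /ftv/ (3C), coda /m/ ok → licit
/ju/ — violates constraint 4: word begins with /j/ → illicit
/mger/ — violates constraint 5: contains banned sequence /mg/ → illicit
/wu/ — σ1 onset /w/, coda /∅/ ok → licit

/rlrom/, /gro/, /ftvem/, /wu/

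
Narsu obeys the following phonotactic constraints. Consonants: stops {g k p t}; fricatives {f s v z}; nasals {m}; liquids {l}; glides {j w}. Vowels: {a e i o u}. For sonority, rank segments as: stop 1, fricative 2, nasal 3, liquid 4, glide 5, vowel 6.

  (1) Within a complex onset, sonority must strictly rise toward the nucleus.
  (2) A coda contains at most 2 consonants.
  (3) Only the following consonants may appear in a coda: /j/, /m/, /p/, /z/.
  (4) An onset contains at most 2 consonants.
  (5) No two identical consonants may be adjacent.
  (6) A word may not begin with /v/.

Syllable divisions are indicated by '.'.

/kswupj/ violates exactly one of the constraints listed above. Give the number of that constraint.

/kswupj/: syllable 1 onset /ksw/ has 3 consonants (> 2).
This is a violation of constraint 4: "An onset contains at most 2 consonants."
The remaining constraints (1, 2, 3, 5, 6) are satisfied.

4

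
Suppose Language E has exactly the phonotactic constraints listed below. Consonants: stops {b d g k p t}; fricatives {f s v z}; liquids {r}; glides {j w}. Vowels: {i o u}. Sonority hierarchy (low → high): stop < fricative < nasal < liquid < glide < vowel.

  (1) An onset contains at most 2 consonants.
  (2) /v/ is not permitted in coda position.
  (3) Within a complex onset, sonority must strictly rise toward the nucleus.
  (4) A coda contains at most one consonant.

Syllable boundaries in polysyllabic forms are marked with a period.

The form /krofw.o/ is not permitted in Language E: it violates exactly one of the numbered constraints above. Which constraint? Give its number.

/krofw.o/: syllable 1 coda /fw/ has 2 consonants (> 1).
This is a violation of constraint 4: "A coda contains at most one consonant."
The remaining constraints (1, 2, 3) are satisfied.

4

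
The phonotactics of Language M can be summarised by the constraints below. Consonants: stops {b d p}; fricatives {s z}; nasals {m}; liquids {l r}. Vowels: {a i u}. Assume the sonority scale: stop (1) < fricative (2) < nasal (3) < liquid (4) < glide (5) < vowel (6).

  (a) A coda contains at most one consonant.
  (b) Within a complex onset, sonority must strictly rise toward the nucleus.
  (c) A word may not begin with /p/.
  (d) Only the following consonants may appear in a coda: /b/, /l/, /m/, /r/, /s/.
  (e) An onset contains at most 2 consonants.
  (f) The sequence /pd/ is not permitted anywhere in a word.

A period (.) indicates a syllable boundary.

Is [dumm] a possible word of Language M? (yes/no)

[dumm] — violates constraint (a): syllable 1 coda /mm/ has 2 consonants (> 1) → not permitted

no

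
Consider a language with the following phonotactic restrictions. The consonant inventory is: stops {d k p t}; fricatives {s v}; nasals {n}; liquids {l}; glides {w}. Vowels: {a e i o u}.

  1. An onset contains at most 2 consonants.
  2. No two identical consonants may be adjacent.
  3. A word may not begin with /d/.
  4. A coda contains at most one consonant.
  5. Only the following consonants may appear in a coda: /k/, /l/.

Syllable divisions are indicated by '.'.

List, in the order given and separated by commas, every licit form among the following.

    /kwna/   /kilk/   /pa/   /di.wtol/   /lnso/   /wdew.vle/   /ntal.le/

/pa/

/kwna/ — violates constraint 1: syllable 1 onset /kwn/ has 3 consonants (> 2) → illicit
/kilk/ — violates constraint 4: syllable 1 coda /lk/ has 2 consonants (> 1) → illicit
/pa/ — σ1 onset /p/, coda /∅/ ok → licit
/di.wtol/ — violates constraint 3: word begins with /d/ → illicit
/lnso/ — violates constraint 1: syllable 1 onset /lns/ has 3 consonants (> 2) → illicit
/wdew.vle/ — violates constraint 5: syllable 1 coda contains /w/, which is not a licensed coda consonant → illicit
/ntal.le/ — violates constraint 2: adjacent identical consonants /ll/ → illicit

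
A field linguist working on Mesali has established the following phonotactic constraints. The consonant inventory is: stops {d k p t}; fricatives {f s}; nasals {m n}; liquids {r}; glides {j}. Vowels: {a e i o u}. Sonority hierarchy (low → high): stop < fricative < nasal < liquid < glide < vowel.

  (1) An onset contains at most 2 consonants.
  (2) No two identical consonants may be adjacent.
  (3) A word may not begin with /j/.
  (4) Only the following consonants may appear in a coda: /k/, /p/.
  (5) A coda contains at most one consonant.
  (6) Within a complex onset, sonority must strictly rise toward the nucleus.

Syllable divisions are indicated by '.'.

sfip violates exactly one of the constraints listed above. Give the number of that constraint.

sfip: syllable 1 onset /sf/: /s/ (fricative, 2) → /f/ (fricative, 2) does not rise.
This is a violation of constraint 6: "Within a complex onset, sonority must strictly rise toward the nucleus."
The remaining constraints (1, 2, 3, 4, 5) are satisfied.

6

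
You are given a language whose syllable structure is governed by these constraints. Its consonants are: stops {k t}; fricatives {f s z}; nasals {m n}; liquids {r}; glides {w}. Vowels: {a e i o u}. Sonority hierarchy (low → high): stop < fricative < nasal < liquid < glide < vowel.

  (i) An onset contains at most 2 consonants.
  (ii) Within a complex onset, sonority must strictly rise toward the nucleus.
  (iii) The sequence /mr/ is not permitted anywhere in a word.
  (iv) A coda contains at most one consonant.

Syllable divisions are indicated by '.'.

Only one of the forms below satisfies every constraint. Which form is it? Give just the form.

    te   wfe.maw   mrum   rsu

te — σ1 onset /t/, coda /∅/ ok → licit
wfe.maw — violates constraint (ii): syllable 1 onset /wf/: /w/ (glide, 5) → /f/ (fricative, 2) does not rise → illicit
mrum — violates constraint (iii): contains banned sequence /mr/ → illicit
rsu — violates constraint (ii): syllable 1 onset /rs/: /r/ (liquid, 4) → /s/ (fricative, 2) does not rise → illicit

te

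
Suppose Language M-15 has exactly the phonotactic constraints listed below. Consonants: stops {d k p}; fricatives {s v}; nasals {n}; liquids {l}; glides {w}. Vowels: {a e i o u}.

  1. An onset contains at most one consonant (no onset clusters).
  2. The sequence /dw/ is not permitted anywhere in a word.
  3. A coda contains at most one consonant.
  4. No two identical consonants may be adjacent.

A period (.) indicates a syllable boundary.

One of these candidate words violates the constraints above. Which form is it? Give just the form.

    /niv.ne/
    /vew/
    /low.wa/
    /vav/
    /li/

/niv.ne/ — σ1 onset /n/, coda /v/ ok; σ2 onset /n/, coda /∅/ ok → licit
/vew/ — σ1 onset /v/, coda /w/ ok → licit
/low.wa/ — violates constraint 4: adjacent identical consonants /ww/ → illicit
/vav/ — σ1 onset /v/, coda /v/ ok → licit
/li/ — σ1 onset /l/, coda /∅/ ok → licit

/low.wa/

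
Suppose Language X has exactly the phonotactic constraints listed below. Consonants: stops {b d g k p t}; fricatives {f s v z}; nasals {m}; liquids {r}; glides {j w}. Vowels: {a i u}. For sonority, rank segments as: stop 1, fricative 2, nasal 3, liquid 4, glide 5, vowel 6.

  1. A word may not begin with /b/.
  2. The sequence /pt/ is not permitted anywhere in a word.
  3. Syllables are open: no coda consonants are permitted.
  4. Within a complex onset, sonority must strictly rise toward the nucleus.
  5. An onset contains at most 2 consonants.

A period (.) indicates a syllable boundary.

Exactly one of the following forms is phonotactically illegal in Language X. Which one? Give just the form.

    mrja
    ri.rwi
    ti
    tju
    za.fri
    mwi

mrja — violates constraint 5: syllable 1 onset /mrj/ has 3 consonants (> 2) → phonotactically illegal
ri.rwi — σ1 onset /r/, coda /∅/ ok; σ2 onset /rw/ (4→5 rises), coda /∅/ ok → phonotactically legal
ti — σ1 onset /t/, coda /∅/ ok → phonotactically legal
tju — σ1 onset /tj/ (1→5 rises), coda /∅/ ok → phonotactically legal
za.fri — σ1 onset /z/, coda /∅/ ok; σ2 onset /fr/ (2→4 rises), coda /∅/ ok → phonotactically legal
mwi — σ1 onset /mw/ (3→5 rises), coda /∅/ ok → phonotactically legal

mrja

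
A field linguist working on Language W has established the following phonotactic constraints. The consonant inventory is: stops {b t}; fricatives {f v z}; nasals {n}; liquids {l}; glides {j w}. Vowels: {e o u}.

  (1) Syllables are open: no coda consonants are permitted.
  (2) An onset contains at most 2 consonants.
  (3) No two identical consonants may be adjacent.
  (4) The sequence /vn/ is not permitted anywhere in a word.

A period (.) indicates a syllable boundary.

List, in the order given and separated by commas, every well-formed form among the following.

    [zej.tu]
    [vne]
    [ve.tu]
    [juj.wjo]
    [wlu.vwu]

[ve.tu], [wlu.vwu]

[zej.tu] — violates constraint 1: syllable 1 coda /j/ has 1 consonant (> 0) → ill-formed
[vne] — violates constraint 4: contains banned sequence /vn/ → ill-formed
[ve.tu] — σ1 onset /v/, coda /∅/ ok; σ2 onset /t/, coda /∅/ ok → well-formed
[juj.wjo] — violates constraint 1: syllable 1 coda /j/ has 1 consonant (> 0) → ill-formed
[wlu.vwu] — σ1 onset /wl/ (2C), coda /∅/ ok; σ2 onset /vw/ (2C), coda /∅/ ok → well-formed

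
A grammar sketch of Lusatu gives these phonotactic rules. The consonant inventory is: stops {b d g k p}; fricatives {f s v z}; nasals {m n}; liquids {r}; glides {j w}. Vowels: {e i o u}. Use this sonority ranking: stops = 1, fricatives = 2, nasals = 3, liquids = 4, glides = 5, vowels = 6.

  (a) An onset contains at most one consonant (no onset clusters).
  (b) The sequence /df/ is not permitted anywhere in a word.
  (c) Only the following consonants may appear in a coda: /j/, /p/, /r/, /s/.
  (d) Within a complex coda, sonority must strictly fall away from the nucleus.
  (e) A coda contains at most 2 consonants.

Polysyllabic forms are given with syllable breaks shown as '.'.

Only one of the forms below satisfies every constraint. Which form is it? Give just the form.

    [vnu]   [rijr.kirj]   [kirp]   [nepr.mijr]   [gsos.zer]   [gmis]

[vnu] — violates constraint (a): syllable 1 onset /vn/ has 2 consonants (> 1) → ill-formed
[rijr.kirj] — violates constraint (d): syllable 2 coda /rj/: /r/ (liquid, 4) → /j/ (glide, 5) does not fall → ill-formed
[kirp] — σ1 onset /k/, coda /rp/ (4→1 falls) ok → well-formed
[nepr.mijr] — violates constraint (d): syllable 1 coda /pr/: /p/ (stop, 1) → /r/ (liquid, 4) does not fall → ill-formed
[gsos.zer] — violates constraint (a): syllable 1 onset /gs/ has 2 consonants (> 1) → ill-formed
[gmis] — violates constraint (a): syllable 1 onset /gm/ has 2 consonants (> 1) → ill-formed

[kirp]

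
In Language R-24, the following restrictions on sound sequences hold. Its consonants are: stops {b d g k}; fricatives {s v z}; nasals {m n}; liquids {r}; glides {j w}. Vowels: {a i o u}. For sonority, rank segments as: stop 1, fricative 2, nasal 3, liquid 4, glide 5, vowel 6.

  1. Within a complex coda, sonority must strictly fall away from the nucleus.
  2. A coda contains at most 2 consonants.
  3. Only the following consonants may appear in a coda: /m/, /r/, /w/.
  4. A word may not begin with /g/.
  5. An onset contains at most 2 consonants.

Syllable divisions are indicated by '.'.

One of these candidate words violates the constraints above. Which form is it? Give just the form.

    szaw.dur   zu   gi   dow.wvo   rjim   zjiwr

gi

szaw.dur — σ1 onset /sz/ (2C), coda /w/ ok; σ2 onset /d/, coda /r/ ok → well-formed
zu — σ1 onset /z/, coda /∅/ ok → well-formed
gi — violates constraint 4: word begins with /g/ → ill-formed
dow.wvo — σ1 onset /d/, coda /w/ ok; σ2 onset /wv/ (2C), coda /∅/ ok → well-formed
rjim — σ1 onset /rj/ (2C), coda /m/ ok → well-formed
zjiwr — σ1 onset /zj/ (2C), coda /wr/ (5→4 falls) ok → well-formed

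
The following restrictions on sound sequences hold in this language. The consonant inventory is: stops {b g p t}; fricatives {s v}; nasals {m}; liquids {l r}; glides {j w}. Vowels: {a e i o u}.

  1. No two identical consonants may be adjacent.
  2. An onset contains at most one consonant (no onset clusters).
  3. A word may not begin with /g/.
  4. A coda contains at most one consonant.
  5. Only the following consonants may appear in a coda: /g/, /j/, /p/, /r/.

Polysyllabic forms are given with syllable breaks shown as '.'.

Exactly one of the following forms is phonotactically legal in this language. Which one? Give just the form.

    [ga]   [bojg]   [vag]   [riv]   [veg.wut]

[ga] — violates constraint 3: word begins with /g/ → phonotactically illegal
[bojg] — violates constraint 4: syllable 1 coda /jg/ has 2 consonants (> 1) → phonotactically illegal
[vag] — σ1 onset /v/, coda /g/ ok → phonotactically legal
[riv] — violates constraint 5: syllable 1 coda contains /v/, which is not a licensed coda consonant → phonotactically illegal
[veg.wut] — violates constraint 5: syllable 2 coda contains /t/, which is not a licensed coda consonant → phonotactically illegal

[vag]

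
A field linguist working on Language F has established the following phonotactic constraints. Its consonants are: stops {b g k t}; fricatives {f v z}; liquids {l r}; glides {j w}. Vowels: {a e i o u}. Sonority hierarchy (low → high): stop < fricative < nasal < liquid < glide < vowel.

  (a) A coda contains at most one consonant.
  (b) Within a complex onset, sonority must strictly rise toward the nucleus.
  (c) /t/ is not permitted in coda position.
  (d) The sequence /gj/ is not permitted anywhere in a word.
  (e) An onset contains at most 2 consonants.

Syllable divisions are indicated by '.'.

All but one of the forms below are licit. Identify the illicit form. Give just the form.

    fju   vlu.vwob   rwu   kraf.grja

fju — σ1 onset /fj/ (2→5 rises), coda /∅/ ok → licit
vlu.vwob — σ1 onset /vl/ (2→4 rises), coda /∅/ ok; σ2 onset /vw/ (2→5 rises), coda /b/ ok → licit
rwu — σ1 onset /rw/ (4→5 rises), coda /∅/ ok → licit
kraf.grja — violates constraint (e): syllable 2 onset /grj/ has 3 consonants (> 2) → illicit

kraf.grja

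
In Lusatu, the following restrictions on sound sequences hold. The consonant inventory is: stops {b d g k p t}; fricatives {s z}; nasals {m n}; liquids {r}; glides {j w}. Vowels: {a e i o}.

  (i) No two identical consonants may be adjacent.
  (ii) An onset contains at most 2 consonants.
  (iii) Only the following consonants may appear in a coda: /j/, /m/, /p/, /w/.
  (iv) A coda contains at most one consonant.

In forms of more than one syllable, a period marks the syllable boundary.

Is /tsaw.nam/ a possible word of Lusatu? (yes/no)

/tsaw.nam/ — σ1 onset /ts/ (2C), coda /w/ ok; σ2 onset /n/, coda /m/ ok → well-formed

yes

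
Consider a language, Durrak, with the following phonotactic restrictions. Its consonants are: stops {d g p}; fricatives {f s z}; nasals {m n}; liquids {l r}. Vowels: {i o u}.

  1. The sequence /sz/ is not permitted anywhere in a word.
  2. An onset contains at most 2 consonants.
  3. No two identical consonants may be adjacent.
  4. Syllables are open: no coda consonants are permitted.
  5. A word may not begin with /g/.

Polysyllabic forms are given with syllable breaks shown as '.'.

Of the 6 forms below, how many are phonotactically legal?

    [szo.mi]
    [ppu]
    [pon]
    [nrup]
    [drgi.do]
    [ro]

1

[szo.mi] — violates constraint 1: contains banned sequence /sz/ → phonotactically illegal
[ppu] — violates constraint 3: adjacent identical consonants /pp/ → phonotactically illegal
[pon] — violates constraint 4: syllable 1 coda /n/ has 1 consonant (> 0) → phonotactically illegal
[nrup] — violates constraint 4: syllable 1 coda /p/ has 1 consonant (> 0) → phonotactically illegal
[drgi.do] — violates constraint 2: syllable 1 onset /drg/ has 3 consonants (> 2) → phonotactically illegal
[ro] — σ1 onset /r/, coda /∅/ ok → phonotactically legal
Phonotactically legal: [ro] → 1.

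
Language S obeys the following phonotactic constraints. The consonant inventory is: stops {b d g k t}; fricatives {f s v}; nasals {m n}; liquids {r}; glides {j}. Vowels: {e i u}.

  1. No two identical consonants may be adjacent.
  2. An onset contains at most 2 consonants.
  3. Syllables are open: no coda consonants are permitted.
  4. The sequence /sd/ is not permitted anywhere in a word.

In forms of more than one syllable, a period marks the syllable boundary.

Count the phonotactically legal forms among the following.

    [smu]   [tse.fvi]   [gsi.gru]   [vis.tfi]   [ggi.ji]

3

[smu] — σ1 onset /sm/ (2C), coda /∅/ ok → phonotactically legal
[tse.fvi] — σ1 onset /ts/ (2C), coda /∅/ ok; σ2 onset /fv/ (2C), coda /∅/ ok → phonotactically legal
[gsi.gru] — σ1 onset /gs/ (2C), coda /∅/ ok; σ2 onset /gr/ (2C), coda /∅/ ok → phonotactically legal
[vis.tfi] — violates constraint 3: syllable 1 coda /s/ has 1 consonant (> 0) → phonotactically illegal
[ggi.ji] — violates constraint 1: adjacent identical consonants /gg/ → phonotactically illegal
Phonotactically legal: [smu], [tse.fvi], [gsi.gru] → 3.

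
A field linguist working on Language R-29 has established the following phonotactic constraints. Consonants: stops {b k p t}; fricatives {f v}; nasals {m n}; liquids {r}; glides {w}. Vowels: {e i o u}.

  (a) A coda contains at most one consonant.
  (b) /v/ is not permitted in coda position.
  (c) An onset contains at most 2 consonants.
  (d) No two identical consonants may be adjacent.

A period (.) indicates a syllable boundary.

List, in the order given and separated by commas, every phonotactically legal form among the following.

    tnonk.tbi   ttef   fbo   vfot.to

fbo

tnonk.tbi — violates constraint (a): syllable 1 coda /nk/ has 2 consonants (> 1) → phonotactically illegal
ttef — violates constraint (d): adjacent identical consonants /tt/ → phonotactically illegal
fbo — σ1 onset /fb/ (2C), coda /∅/ ok → phonotactically legal
vfot.to — violates constraint (d): adjacent identical consonants /tt/ → phonotactically illegal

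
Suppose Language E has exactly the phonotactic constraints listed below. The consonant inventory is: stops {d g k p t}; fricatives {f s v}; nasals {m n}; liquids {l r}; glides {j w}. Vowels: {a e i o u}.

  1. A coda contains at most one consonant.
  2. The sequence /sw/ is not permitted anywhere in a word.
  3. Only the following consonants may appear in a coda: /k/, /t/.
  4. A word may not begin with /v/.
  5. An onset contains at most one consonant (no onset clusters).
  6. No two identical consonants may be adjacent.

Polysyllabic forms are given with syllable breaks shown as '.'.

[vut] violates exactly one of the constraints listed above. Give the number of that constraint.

[vut]: word begins with /v/.
This is a violation of constraint 4: "A word may not begin with /v/."
The remaining constraints (1, 2, 3, 5, 6) are satisfied.

4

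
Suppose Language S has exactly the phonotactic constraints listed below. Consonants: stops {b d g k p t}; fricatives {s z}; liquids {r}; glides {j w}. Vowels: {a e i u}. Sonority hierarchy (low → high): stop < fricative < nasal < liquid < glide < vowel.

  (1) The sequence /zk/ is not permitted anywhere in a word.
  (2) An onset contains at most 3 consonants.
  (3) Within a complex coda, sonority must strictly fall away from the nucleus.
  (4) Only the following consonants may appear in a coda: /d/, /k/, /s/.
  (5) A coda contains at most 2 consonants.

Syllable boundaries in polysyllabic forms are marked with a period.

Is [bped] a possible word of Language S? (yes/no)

yes

[bped] — σ1 onset /bp/ (2C), coda /d/ ok → well-formed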